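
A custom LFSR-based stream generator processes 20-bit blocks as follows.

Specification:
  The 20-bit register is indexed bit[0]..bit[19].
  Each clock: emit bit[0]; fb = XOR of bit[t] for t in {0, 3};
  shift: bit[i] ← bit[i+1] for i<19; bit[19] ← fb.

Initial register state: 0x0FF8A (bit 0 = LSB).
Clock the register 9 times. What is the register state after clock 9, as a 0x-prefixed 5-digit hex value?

0x3D87F

reg_0 = 0x0FF8A
clock 1: out=0, reg = 0x87FC5
clock 2: out=1, reg = 0xC3FE2
clock 3: out=0, reg = 0x61FF1
clock 4: out=1, reg = 0xB0FF8
clock 5: out=0, reg = 0xD87FC
clock 6: out=0, reg = 0xEC3FE
clock 7: out=0, reg = 0xF61FF
clock 8: out=1, reg = 0x7B0FF
clock 9: out=1, reg = 0x3D87F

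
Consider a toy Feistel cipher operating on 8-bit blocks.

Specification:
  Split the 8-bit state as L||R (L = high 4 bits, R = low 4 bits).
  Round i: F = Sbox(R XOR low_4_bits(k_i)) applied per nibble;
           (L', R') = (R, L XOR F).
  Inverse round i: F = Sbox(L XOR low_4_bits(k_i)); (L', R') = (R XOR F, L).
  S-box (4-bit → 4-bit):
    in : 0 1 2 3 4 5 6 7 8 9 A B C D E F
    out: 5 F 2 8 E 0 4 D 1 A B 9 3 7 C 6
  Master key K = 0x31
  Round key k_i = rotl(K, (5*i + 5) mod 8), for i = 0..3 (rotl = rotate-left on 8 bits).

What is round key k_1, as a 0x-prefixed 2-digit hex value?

K = 0x31
k_0 = rotl(K, (5*0+5) mod 8) = rotl(K, 5) = 0x26
k_1 = rotl(K, (5*1+5) mod 8) = rotl(K, 2) = 0xC4

0xC4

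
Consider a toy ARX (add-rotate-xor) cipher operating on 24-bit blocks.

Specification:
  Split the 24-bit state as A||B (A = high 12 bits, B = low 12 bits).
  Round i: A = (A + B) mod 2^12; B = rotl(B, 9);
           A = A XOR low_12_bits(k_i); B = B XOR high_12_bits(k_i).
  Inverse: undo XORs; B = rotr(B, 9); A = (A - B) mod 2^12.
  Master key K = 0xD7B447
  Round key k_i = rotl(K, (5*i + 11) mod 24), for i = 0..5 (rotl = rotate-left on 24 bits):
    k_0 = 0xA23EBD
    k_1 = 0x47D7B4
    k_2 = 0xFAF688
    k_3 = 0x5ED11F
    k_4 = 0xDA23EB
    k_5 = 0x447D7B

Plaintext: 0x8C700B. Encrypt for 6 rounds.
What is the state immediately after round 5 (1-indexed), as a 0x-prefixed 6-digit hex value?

s_0 = plaintext = 0x8C700B
s_1 = Round(s_0, k_0) = 0x66FC22
s_2 = Round(s_1, k_1) = 0x5251F9
s_3 = Round(s_2, k_2) = 0x196D90
s_4 = Round(s_3, k_3) = 0xE3945F
s_5 = Round(s_4, k_4) = 0x173329
s_6 = Round(s_5, k_5) = 0x9E7622

0x173329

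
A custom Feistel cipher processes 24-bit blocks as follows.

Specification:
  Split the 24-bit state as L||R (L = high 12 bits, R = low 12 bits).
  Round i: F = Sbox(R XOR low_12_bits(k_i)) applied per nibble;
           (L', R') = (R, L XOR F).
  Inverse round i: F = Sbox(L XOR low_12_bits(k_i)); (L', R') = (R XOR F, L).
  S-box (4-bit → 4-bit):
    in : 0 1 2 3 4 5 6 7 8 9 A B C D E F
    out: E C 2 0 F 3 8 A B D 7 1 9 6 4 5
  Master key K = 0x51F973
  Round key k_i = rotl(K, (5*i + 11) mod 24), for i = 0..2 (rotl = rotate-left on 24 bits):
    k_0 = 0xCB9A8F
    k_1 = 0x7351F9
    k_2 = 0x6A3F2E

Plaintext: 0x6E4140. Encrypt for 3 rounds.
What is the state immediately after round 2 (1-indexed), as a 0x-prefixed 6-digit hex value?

0x7719FB

s_0 = plaintext = 0x6E4140
s_1 = Round(s_0, k_0) = 0x140771
s_2 = Round(s_1, k_1) = 0x7719FB
s_3 = Round(s_2, k_2) = 0x9FBF12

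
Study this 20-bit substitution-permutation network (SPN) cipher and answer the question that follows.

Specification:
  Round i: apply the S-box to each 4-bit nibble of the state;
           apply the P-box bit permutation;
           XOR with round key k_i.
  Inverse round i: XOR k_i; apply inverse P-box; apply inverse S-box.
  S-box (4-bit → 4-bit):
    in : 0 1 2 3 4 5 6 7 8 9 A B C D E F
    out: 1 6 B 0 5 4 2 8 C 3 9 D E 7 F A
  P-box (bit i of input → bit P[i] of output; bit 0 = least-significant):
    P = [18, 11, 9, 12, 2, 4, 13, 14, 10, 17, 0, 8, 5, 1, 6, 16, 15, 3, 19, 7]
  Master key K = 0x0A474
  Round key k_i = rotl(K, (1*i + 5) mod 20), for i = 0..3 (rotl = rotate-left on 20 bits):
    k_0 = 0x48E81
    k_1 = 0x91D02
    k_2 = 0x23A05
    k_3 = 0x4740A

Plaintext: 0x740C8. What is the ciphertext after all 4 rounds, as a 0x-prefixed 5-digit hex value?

0x5F07A

s_0 = plaintext = 0x740C8
s_1 = Round(s_0, k_0) = 0x4F871
s_2 = Round(s_1, k_1) = 0x0D601
s_3 = Round(s_2, k_2) = 0x0B063
s_4 = Round(s_3, k_3) = 0x5F07A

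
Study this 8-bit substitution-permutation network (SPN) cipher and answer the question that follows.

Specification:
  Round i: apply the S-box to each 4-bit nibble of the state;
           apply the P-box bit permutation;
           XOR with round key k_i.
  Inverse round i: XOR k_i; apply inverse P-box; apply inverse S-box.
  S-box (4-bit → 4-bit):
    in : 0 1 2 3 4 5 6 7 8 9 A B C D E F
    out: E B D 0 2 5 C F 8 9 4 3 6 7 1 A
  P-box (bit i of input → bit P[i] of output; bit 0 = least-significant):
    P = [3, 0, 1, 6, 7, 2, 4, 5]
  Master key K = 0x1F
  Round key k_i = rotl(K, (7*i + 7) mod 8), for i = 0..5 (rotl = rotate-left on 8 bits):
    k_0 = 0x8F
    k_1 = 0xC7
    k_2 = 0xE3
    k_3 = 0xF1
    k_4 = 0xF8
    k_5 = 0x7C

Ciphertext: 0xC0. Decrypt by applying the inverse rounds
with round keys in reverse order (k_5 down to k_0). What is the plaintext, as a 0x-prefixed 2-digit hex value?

s_0 = ciphertext = 0xC0
s_1 = InvRound(s_0, k_5) = 0x7E
s_2 = InvRound(s_1, k_4) = 0xBA
s_3 = InvRound(s_2, k_3) = 0x37
s_4 = InvRound(s_3, k_2) = 0xD8
s_5 = InvRound(s_4, k_1) = 0xCD
s_6 = InvRound(s_5, k_0) = 0x36

0x36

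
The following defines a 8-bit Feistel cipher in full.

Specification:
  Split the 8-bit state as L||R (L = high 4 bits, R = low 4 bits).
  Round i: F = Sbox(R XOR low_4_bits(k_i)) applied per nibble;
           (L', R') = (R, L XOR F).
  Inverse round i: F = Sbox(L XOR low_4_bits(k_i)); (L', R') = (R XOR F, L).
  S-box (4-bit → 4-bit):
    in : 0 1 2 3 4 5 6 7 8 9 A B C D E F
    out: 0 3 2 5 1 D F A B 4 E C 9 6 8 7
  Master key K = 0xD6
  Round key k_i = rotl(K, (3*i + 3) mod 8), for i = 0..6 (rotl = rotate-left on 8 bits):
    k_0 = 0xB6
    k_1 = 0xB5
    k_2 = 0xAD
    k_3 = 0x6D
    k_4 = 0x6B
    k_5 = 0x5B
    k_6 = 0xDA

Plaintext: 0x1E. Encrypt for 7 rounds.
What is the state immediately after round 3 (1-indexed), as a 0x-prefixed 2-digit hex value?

s_0 = plaintext = 0x1E
s_1 = Round(s_0, k_0) = 0xEA
s_2 = Round(s_1, k_1) = 0xA9
s_3 = Round(s_2, k_2) = 0x9B
s_4 = Round(s_3, k_3) = 0xB6
s_5 = Round(s_4, k_4) = 0x6D
s_6 = Round(s_5, k_5) = 0xD9
s_7 = Round(s_6, k_6) = 0x98

0x9B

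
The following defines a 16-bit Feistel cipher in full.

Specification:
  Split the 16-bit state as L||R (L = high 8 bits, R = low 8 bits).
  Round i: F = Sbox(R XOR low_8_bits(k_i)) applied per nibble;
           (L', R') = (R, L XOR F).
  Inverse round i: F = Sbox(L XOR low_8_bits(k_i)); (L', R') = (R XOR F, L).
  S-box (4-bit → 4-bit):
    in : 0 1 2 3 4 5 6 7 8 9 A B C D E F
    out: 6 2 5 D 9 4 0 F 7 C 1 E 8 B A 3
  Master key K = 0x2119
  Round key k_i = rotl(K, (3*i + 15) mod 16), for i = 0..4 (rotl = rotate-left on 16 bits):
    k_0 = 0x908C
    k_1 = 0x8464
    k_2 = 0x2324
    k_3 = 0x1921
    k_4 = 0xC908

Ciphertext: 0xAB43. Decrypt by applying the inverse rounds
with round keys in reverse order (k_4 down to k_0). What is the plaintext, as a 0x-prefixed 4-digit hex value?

0xE4DD

s_0 = ciphertext = 0xAB43
s_1 = InvRound(s_0, k_4) = 0x5EAB
s_2 = InvRound(s_1, k_3) = 0x585E
s_3 = InvRound(s_2, k_2) = 0xA658
s_4 = InvRound(s_3, k_1) = 0xDDA6
s_5 = InvRound(s_4, k_0) = 0xE4DD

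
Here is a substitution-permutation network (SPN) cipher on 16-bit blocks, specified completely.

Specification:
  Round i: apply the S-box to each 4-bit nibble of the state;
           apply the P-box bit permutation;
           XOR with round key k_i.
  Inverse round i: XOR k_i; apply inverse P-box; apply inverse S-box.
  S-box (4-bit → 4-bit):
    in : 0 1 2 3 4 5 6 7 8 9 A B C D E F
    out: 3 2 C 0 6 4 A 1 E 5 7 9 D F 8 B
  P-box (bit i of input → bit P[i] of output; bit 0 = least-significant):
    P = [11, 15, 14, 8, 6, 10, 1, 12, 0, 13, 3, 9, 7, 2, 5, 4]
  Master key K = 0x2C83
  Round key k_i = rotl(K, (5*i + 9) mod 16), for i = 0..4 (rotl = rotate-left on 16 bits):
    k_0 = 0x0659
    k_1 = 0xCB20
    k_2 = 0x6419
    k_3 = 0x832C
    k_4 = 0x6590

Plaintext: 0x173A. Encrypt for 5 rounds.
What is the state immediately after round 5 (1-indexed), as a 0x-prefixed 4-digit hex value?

s_0 = plaintext = 0x173A
s_1 = Round(s_0, k_0) = 0xCE5C
s_2 = Round(s_1, k_1) = 0x8092
s_3 = Round(s_2, k_2) = 0x056E
s_4 = Round(s_3, k_3) = 0x96A0
s_5 = Round(s_4, k_4) = 0xCB72

0xCB72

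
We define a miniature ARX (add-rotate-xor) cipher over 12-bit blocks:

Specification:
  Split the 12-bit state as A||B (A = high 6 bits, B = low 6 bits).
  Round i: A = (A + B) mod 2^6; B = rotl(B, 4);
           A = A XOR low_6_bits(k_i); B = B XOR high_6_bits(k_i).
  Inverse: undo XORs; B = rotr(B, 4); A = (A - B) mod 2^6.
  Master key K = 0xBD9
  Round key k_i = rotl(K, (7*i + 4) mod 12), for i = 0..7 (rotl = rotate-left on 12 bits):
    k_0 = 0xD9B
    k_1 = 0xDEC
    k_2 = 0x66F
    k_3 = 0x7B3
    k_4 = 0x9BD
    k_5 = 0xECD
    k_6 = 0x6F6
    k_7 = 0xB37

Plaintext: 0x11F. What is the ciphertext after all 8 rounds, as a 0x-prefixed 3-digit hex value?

0xDB6

s_0 = plaintext = 0x11F
s_1 = Round(s_0, k_0) = 0xE01
s_2 = Round(s_1, k_1) = 0x567
s_3 = Round(s_2, k_2) = 0x4E0
s_4 = Round(s_3, k_3) = 0x016
s_5 = Round(s_4, k_4) = 0xAC3
s_6 = Round(s_5, k_5) = 0x8CB
s_7 = Round(s_6, k_6) = 0x629
s_8 = Round(s_7, k_7) = 0xDB6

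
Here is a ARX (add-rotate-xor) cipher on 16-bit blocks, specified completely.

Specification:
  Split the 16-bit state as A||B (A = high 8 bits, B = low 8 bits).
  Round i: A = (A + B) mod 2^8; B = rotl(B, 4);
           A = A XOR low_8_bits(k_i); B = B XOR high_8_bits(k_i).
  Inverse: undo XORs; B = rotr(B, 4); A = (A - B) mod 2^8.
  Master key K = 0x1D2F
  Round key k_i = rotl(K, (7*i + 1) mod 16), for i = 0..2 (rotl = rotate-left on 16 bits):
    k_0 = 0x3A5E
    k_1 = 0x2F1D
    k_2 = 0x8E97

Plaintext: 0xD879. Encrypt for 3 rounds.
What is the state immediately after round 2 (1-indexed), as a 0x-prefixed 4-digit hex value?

s_0 = plaintext = 0xD879
s_1 = Round(s_0, k_0) = 0x0FAD
s_2 = Round(s_1, k_1) = 0xA1F5
s_3 = Round(s_2, k_2) = 0x01D1

0xA1F5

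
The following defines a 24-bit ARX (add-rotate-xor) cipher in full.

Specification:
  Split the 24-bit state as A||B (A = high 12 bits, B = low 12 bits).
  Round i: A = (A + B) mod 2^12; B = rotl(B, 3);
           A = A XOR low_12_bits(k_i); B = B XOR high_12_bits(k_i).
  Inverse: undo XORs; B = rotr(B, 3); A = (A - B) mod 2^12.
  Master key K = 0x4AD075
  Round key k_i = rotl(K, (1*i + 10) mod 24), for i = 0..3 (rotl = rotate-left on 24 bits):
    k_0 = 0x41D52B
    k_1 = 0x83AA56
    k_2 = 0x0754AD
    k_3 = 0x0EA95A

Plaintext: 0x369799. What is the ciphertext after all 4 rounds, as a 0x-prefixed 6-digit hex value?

s_0 = plaintext = 0x369799
s_1 = Round(s_0, k_0) = 0xE298D6
s_2 = Round(s_1, k_1) = 0xCA9E8E
s_3 = Round(s_2, k_2) = 0xF9A402
s_4 = Round(s_3, k_3) = 0xAC60F8

0xAC60F8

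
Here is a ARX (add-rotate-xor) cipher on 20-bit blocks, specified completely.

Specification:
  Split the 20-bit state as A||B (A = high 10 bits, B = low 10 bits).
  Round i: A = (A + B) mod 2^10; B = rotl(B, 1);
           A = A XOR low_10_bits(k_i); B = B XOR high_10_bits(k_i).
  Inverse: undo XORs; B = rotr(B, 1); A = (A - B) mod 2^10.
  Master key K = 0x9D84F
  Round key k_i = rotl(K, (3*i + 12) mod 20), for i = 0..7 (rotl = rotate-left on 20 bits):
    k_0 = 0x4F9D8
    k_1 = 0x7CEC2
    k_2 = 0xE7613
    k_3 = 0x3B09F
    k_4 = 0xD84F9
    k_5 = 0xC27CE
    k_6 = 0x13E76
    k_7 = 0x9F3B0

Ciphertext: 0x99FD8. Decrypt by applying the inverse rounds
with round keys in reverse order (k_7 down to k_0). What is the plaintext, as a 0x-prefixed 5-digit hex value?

s_0 = ciphertext = 0x99FD8
s_1 = InvRound(s_0, k_7) = 0x414D2
s_2 = InvRound(s_1, k_6) = 0x4964E
s_3 = InvRound(s_2, k_5) = 0x122A3
s_4 = InvRound(s_3, k_4) = 0xF40E1
s_5 = InvRound(s_4, k_3) = 0x52606
s_6 = InvRound(s_5, k_2) = 0x236CD
s_7 = InvRound(s_6, k_1) = 0x2C19F
s_8 = InvRound(s_7, k_0) = 0xC6250

0xC6250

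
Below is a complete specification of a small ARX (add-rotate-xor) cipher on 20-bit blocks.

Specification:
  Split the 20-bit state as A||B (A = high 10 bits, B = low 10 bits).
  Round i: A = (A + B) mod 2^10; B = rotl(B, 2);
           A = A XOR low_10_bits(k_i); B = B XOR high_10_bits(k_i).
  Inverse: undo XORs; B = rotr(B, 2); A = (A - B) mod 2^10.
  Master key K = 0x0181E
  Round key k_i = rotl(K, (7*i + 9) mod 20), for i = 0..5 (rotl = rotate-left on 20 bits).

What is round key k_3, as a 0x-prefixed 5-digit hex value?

K = 0x0181E
k_0 = rotl(K, (7*0+9) mod 20) = rotl(K, 9) = 0x03C03
k_1 = rotl(K, (7*1+9) mod 20) = rotl(K, 16) = 0xE0181
k_2 = rotl(K, (7*2+9) mod 20) = rotl(K, 3) = 0x0C0F0
k_3 = rotl(K, (7*3+9) mod 20) = rotl(K, 10) = 0x07806

0x07806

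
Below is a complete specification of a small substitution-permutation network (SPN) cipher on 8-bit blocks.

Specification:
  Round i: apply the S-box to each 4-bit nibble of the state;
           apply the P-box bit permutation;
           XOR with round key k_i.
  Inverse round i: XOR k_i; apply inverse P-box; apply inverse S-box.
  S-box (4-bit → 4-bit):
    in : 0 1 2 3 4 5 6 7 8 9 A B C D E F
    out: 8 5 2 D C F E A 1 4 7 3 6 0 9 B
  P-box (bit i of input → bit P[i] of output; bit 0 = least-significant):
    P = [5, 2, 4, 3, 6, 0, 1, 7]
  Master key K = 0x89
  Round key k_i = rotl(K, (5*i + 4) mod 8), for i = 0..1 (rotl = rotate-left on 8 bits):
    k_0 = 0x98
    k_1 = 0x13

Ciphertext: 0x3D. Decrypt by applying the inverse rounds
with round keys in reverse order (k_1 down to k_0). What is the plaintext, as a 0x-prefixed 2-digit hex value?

0xC2

s_0 = ciphertext = 0x3D
s_1 = InvRound(s_0, k_1) = 0x9F
s_2 = InvRound(s_1, k_0) = 0xC2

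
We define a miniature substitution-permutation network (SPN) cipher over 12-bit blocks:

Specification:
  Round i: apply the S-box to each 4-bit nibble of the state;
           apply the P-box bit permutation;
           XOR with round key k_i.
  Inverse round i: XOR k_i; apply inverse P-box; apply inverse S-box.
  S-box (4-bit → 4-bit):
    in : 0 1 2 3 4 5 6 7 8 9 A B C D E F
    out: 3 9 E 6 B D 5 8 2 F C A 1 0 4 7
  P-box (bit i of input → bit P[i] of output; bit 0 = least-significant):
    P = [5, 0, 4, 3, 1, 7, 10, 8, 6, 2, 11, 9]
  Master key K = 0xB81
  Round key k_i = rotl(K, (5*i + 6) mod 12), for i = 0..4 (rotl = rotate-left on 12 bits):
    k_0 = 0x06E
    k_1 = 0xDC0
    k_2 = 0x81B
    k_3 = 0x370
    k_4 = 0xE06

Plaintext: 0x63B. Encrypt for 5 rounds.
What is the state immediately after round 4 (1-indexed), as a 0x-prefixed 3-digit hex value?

0x6E6

s_0 = plaintext = 0x63B
s_1 = Round(s_0, k_0) = 0xCA7
s_2 = Round(s_1, k_1) = 0x888
s_3 = Round(s_2, k_2) = 0x89E
s_4 = Round(s_3, k_3) = 0x6E6
s_5 = Round(s_4, k_4) = 0x276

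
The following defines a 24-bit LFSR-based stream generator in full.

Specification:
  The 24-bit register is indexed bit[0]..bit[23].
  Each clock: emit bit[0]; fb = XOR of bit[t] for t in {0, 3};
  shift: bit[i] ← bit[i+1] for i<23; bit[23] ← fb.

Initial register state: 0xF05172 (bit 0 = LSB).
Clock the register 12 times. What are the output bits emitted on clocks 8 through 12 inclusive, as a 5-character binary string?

01000

reg_0 = 0xF05172
clock 1: out=0, reg = 0x7828B9
clock 2: out=1, reg = 0x3C145C
clock 3: out=0, reg = 0x9E0A2E
clock 4: out=0, reg = 0xCF0517
clock 5: out=1, reg = 0xE7828B
clock 6: out=1, reg = 0x73C145
clock 7: out=1, reg = 0xB9E0A2
clock 8: out=0, reg = 0x5CF051
clock 9: out=1, reg = 0xAE7828
clock 10: out=0, reg = 0xD73C14
clock 11: out=0, reg = 0x6B9E0A
clock 12: out=0, reg = 0xB5CF05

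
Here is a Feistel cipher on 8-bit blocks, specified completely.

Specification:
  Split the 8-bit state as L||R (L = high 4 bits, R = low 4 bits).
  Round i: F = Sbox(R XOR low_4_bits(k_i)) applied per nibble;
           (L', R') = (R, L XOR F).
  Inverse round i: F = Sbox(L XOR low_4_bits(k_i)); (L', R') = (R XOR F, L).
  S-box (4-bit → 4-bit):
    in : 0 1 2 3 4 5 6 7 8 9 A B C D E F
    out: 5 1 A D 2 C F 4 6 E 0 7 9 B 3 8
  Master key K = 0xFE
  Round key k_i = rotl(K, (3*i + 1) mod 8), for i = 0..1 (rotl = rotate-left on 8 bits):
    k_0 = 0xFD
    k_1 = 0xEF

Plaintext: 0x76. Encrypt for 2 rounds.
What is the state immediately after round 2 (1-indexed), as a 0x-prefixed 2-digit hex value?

s_0 = plaintext = 0x76
s_1 = Round(s_0, k_0) = 0x60
s_2 = Round(s_1, k_1) = 0x0E

0x0E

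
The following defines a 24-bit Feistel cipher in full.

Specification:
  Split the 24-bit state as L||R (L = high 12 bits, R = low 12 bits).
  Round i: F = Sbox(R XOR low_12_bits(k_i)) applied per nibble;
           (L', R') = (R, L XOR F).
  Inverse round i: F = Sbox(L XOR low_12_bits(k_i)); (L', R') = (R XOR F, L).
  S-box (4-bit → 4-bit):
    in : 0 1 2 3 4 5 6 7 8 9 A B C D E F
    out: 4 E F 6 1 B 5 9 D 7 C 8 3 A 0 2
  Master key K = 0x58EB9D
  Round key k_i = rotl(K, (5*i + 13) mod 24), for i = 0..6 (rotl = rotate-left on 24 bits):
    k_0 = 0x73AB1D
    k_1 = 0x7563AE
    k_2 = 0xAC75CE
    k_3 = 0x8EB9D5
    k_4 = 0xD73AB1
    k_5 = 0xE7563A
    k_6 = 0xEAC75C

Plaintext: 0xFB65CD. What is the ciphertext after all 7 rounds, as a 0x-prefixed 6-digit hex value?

s_0 = plaintext = 0xFB65CD
s_1 = Round(s_0, k_0) = 0x5CDF12
s_2 = Round(s_1, k_1) = 0xF1264E
s_3 = Round(s_2, k_2) = 0x64E9C6
s_4 = Round(s_3, k_3) = 0x9C62A8
s_5 = Round(s_4, k_4) = 0x2A8421
s_6 = Round(s_5, k_5) = 0x421D40
s_7 = Round(s_6, k_6) = 0xD408C2

0xD408C2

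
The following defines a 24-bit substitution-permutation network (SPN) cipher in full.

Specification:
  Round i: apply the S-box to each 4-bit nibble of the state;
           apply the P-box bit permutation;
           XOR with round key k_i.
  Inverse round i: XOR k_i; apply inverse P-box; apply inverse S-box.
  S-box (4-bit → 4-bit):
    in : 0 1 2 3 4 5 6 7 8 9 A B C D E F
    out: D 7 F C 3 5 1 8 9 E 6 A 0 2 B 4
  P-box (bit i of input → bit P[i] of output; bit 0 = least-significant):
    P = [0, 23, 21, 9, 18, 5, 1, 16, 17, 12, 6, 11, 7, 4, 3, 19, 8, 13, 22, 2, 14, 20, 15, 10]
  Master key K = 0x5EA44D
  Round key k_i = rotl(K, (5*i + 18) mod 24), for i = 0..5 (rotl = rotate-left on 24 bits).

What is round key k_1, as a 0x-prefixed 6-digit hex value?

0xAF5226

K = 0x5EA44D
k_0 = rotl(K, (5*0+18) mod 24) = rotl(K, 18) = 0x357A91
k_1 = rotl(K, (5*1+18) mod 24) = rotl(K, 23) = 0xAF5226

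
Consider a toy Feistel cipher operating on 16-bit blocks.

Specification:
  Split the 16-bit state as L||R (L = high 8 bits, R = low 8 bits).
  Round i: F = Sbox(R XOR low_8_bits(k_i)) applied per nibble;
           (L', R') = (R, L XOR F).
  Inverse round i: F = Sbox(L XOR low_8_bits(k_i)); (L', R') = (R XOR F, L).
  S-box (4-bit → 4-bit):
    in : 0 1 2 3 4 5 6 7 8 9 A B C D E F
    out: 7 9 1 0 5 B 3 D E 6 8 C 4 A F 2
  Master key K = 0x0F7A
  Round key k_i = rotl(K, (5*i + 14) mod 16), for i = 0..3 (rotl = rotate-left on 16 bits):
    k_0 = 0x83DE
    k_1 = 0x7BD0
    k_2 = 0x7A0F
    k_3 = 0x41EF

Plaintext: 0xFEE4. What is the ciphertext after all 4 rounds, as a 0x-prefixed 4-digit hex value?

s_0 = plaintext = 0xFEE4
s_1 = Round(s_0, k_0) = 0xE4F6
s_2 = Round(s_1, k_1) = 0xF6F7
s_3 = Round(s_2, k_2) = 0xF7D8
s_4 = Round(s_3, k_3) = 0xD8FA

0xD8FA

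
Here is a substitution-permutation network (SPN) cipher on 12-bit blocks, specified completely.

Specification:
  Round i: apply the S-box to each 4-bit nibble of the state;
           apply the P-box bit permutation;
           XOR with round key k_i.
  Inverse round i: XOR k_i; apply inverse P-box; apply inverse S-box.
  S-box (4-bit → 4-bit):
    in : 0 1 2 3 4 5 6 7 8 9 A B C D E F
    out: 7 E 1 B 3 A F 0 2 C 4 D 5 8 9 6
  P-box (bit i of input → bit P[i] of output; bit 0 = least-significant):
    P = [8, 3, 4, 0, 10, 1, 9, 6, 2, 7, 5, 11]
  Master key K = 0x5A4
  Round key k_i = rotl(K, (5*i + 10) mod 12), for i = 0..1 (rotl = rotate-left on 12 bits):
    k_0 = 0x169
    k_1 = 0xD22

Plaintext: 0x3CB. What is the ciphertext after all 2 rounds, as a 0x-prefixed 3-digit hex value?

s_0 = plaintext = 0x3CB
s_1 = Round(s_0, k_0) = 0xEFC
s_2 = Round(s_1, k_1) = 0x634

0x634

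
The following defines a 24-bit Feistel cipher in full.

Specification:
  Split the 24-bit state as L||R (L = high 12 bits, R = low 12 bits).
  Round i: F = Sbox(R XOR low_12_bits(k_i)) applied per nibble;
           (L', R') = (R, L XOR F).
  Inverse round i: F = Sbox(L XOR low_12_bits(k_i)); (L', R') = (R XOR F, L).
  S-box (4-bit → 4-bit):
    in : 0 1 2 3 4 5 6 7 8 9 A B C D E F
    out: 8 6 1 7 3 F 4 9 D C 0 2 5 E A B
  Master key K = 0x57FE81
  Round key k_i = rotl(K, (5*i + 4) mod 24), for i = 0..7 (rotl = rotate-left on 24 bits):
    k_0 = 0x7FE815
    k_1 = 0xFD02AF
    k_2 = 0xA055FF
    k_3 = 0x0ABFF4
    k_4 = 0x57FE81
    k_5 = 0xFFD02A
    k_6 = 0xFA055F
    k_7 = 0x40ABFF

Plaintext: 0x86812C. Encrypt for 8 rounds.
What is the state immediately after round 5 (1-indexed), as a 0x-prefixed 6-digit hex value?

0x2FA930

s_0 = plaintext = 0x86812C
s_1 = Round(s_0, k_0) = 0x12C414
s_2 = Round(s_1, k_1) = 0x41450E
s_3 = Round(s_2, k_2) = 0x50ECA2
s_4 = Round(s_3, k_3) = 0xCA22FA
s_5 = Round(s_4, k_4) = 0x2FA930
s_6 = Round(s_5, k_5) = 0x930E9A
s_7 = Round(s_6, k_6) = 0xE9AB6F
s_8 = Round(s_7, k_7) = 0xB6F652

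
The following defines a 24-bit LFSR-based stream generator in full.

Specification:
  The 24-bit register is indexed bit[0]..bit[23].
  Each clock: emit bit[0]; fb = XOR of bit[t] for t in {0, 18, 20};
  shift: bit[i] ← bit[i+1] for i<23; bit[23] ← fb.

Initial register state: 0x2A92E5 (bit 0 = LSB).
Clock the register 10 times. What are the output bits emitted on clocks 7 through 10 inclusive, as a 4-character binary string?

1101

reg_0 = 0x2A92E5
clock 1: out=1, reg = 0x954972
clock 2: out=0, reg = 0x4AA4B9
clock 3: out=1, reg = 0xA5525C
clock 4: out=0, reg = 0xD2A92E
clock 5: out=0, reg = 0xE95497
clock 6: out=1, reg = 0xF4AA4B
clock 7: out=1, reg = 0xFA5525
clock 8: out=1, reg = 0x7D2A92
clock 9: out=0, reg = 0x3E9549
clock 10: out=1, reg = 0x9F4AA4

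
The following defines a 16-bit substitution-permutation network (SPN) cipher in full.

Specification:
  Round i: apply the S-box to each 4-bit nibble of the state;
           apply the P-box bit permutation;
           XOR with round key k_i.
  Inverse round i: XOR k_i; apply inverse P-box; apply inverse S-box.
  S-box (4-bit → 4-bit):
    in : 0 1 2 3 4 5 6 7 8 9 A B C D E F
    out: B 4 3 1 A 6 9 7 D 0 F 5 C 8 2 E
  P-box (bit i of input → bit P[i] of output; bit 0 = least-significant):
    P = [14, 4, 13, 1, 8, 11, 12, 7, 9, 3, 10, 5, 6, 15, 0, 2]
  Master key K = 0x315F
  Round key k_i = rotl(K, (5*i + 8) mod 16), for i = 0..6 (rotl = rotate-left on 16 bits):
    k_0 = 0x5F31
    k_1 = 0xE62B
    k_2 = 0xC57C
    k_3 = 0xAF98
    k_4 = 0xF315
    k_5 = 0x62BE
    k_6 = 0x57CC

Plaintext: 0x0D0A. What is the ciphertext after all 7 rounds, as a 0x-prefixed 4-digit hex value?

s_0 = plaintext = 0x0D0A
s_1 = Round(s_0, k_0) = 0xB6C7
s_2 = Round(s_1, k_1) = 0x94DA
s_3 = Round(s_2, k_2) = 0xA5C6
s_4 = Round(s_3, k_3) = 0x7B57
s_5 = Round(s_4, k_4) = 0x0D44
s_6 = Round(s_5, k_5) = 0xEA48
s_7 = Round(s_6, k_6) = 0xB966

0xB966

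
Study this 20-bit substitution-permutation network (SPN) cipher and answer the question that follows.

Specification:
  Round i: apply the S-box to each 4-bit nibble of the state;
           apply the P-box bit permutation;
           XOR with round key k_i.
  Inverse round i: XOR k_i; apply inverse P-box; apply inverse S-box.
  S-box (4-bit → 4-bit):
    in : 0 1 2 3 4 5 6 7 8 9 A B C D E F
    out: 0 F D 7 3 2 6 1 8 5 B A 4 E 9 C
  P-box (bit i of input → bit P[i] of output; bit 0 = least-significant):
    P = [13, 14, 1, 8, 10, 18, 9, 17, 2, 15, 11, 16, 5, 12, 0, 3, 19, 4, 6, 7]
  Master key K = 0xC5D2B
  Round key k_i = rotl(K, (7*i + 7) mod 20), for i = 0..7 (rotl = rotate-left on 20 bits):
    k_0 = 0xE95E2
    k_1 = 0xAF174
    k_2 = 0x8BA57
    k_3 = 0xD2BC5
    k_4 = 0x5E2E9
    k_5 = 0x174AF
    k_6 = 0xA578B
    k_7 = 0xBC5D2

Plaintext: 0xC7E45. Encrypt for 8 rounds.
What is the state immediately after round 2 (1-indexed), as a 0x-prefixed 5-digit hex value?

s_0 = plaintext = 0xC7E45
s_1 = Round(s_0, k_0) = 0xBD186
s_2 = Round(s_1, k_1) = 0x929EB
s_3 = Round(s_2, k_2) = 0x2F73A
s_4 = Round(s_3, k_3) = 0x14C08
s_5 = Round(s_4, k_4) = 0xDFB19
s_6 = Round(s_5, k_5) = 0x6D274
s_7 = Round(s_6, k_6) = 0xB2BD6
s_8 = Round(s_7, k_7) = 0xC0769

0x929EB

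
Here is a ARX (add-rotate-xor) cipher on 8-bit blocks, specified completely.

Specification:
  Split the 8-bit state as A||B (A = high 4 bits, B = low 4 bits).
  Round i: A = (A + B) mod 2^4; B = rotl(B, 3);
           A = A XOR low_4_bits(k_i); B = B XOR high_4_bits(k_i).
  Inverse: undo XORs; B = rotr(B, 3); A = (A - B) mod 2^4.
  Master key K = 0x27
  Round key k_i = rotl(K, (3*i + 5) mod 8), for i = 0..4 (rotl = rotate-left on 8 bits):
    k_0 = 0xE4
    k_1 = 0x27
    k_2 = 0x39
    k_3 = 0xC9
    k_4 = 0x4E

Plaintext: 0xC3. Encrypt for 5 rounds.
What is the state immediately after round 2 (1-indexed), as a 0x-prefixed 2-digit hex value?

s_0 = plaintext = 0xC3
s_1 = Round(s_0, k_0) = 0xB7
s_2 = Round(s_1, k_1) = 0x59
s_3 = Round(s_2, k_2) = 0x7F
s_4 = Round(s_3, k_3) = 0xF3
s_5 = Round(s_4, k_4) = 0xCD

0x59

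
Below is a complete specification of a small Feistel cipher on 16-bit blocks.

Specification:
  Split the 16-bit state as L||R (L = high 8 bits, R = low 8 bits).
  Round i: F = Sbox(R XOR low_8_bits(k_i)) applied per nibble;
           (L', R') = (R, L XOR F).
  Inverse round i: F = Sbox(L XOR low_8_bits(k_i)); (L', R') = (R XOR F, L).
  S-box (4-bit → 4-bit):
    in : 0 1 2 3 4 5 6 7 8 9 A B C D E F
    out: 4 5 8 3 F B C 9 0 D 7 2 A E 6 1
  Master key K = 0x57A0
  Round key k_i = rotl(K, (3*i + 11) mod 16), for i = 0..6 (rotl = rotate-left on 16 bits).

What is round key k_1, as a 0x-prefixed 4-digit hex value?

0x15E8

K = 0x57A0
k_0 = rotl(K, (3*0+11) mod 16) = rotl(K, 11) = 0x02BD
k_1 = rotl(K, (3*1+11) mod 16) = rotl(K, 14) = 0x15E8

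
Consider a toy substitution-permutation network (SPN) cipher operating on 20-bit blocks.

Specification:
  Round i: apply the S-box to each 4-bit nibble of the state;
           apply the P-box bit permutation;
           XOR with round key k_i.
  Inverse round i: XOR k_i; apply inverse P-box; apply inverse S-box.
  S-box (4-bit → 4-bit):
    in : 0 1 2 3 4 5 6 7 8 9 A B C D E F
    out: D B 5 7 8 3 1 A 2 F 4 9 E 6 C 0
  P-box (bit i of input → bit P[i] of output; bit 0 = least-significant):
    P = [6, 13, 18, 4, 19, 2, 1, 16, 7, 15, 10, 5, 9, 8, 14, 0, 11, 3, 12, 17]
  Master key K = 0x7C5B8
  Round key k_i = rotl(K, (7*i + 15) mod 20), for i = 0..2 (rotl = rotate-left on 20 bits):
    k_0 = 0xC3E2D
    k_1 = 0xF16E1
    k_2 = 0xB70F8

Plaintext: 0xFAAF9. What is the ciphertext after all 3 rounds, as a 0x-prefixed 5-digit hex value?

0xE835A

s_0 = plaintext = 0xFAAF9
s_1 = Round(s_0, k_0) = 0x85A7D
s_2 = Round(s_1, k_1) = 0xA31ED
s_3 = Round(s_2, k_2) = 0xE835A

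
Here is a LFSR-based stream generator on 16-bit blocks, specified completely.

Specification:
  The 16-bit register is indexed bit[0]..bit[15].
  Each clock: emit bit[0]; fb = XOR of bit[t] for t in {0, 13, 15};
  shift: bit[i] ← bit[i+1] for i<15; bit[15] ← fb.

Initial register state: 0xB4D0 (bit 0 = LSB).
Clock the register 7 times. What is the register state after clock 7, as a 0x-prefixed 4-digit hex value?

0xD969

reg_0 = 0xB4D0
clock 1: out=0, reg = 0x5A68
clock 2: out=0, reg = 0x2D34
clock 3: out=0, reg = 0x969A
clock 4: out=0, reg = 0xCB4D
clock 5: out=1, reg = 0x65A6
clock 6: out=0, reg = 0xB2D3
clock 7: out=1, reg = 0xD969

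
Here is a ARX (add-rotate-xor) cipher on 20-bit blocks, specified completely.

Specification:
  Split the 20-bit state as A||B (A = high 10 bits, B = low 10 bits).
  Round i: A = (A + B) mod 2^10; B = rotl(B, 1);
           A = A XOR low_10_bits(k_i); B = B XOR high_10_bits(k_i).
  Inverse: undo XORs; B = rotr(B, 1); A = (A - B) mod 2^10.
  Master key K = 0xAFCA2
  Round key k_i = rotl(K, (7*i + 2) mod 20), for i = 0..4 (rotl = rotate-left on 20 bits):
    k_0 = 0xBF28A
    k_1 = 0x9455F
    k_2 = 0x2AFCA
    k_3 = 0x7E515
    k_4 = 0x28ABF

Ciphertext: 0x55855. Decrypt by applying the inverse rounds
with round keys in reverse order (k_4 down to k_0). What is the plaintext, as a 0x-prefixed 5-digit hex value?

0x4C5C7

s_0 = ciphertext = 0x55855
s_1 = InvRound(s_0, k_4) = 0x5BA7B
s_2 = InvRound(s_1, k_3) = 0xAE9C1
s_3 = InvRound(s_2, k_2) = 0x2ECB5
s_4 = InvRound(s_3, k_1) = 0x1C972
s_5 = InvRound(s_4, k_0) = 0x4C5C7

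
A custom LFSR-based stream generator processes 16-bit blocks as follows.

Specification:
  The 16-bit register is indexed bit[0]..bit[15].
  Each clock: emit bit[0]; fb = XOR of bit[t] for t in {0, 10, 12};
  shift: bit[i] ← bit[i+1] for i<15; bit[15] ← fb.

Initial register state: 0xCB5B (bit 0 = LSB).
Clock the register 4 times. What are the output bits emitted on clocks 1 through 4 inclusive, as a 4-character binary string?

reg_0 = 0xCB5B
clock 1: out=1, reg = 0xE5AD
clock 2: out=1, reg = 0x72D6
clock 3: out=0, reg = 0xB96B
clock 4: out=1, reg = 0x5CB5

1101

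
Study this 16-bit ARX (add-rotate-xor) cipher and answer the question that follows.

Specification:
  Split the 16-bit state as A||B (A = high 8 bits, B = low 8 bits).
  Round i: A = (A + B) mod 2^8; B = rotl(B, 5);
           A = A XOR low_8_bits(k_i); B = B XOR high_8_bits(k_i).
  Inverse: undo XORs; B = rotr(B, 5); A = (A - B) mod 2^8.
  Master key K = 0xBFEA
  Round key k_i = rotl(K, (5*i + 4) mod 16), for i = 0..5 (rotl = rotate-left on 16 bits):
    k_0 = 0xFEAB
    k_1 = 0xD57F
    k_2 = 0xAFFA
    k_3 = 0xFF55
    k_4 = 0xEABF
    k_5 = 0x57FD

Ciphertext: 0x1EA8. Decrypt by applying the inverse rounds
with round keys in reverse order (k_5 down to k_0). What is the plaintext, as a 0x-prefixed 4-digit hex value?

s_0 = ciphertext = 0x1EA8
s_1 = InvRound(s_0, k_5) = 0xE4FF
s_2 = InvRound(s_1, k_4) = 0xB3A8
s_3 = InvRound(s_2, k_3) = 0x2CBA
s_4 = InvRound(s_3, k_2) = 0x2EA8
s_5 = InvRound(s_4, k_1) = 0x66EB
s_6 = InvRound(s_5, k_0) = 0x25A8

0x25A8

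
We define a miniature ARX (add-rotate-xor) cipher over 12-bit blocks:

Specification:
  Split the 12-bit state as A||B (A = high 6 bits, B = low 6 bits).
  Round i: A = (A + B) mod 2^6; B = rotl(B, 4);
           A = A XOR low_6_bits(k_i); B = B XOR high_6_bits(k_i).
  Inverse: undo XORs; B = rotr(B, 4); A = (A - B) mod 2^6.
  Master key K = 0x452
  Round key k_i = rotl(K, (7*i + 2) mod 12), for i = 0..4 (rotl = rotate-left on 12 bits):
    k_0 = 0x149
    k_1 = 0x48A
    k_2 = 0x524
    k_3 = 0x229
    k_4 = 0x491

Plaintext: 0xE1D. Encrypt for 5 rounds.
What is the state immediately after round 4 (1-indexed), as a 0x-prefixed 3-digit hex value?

0x796

s_0 = plaintext = 0xE1D
s_1 = Round(s_0, k_0) = 0x712
s_2 = Round(s_1, k_1) = 0x936
s_3 = Round(s_2, k_2) = 0xFB9
s_4 = Round(s_3, k_3) = 0x796
s_5 = Round(s_4, k_4) = 0x977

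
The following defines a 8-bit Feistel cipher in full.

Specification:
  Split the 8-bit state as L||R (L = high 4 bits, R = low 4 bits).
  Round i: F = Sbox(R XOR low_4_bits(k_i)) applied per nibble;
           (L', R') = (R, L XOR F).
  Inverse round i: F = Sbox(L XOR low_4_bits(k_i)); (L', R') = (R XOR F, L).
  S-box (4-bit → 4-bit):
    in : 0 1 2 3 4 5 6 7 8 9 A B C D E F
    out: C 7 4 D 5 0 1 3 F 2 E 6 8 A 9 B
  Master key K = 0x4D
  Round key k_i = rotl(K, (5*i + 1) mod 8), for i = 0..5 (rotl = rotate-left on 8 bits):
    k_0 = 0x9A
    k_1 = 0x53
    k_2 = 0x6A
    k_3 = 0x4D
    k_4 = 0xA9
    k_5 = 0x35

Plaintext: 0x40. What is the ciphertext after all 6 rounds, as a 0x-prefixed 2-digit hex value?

s_0 = plaintext = 0x40
s_1 = Round(s_0, k_0) = 0x0A
s_2 = Round(s_1, k_1) = 0xA2
s_3 = Round(s_2, k_2) = 0x25
s_4 = Round(s_3, k_3) = 0x5D
s_5 = Round(s_4, k_4) = 0xD0
s_6 = Round(s_5, k_5) = 0x0D

0x0D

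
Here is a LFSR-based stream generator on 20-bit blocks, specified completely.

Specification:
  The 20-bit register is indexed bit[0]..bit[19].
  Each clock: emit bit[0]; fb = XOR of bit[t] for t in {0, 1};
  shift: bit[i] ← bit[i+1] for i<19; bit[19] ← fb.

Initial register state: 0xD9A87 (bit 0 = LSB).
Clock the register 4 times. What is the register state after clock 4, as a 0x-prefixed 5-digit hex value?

reg_0 = 0xD9A87
clock 1: out=1, reg = 0x6CD43
clock 2: out=1, reg = 0x366A1
clock 3: out=1, reg = 0x9B350
clock 4: out=0, reg = 0x4D9A8

0x4D9A8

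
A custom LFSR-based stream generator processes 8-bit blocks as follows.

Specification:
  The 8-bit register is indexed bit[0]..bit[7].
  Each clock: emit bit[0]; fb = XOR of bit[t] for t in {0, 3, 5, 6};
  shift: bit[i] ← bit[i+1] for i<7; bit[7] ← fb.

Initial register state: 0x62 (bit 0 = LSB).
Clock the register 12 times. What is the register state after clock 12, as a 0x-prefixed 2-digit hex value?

0x3F

reg_0 = 0x62
clock 1: out=0, reg = 0x31
clock 2: out=1, reg = 0x18
clock 3: out=0, reg = 0x8C
clock 4: out=0, reg = 0xC6
clock 5: out=0, reg = 0xE3
clock 6: out=1, reg = 0xF1
clock 7: out=1, reg = 0xF8
clock 8: out=0, reg = 0xFC
clock 9: out=0, reg = 0xFE
clock 10: out=0, reg = 0xFF
clock 11: out=1, reg = 0x7F
clock 12: out=1, reg = 0x3F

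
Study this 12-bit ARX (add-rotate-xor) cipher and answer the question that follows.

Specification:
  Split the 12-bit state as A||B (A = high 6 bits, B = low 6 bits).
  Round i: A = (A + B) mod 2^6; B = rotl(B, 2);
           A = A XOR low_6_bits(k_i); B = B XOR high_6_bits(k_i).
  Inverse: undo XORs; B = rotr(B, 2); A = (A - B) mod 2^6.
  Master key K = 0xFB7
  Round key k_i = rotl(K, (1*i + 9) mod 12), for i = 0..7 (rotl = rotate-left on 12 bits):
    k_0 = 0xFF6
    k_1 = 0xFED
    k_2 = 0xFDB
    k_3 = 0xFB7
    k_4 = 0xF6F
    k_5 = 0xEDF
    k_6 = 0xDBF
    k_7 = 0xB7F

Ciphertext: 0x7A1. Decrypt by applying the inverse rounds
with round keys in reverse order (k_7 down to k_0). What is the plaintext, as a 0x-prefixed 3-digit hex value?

s_0 = ciphertext = 0x7A1
s_1 = InvRound(s_0, k_7) = 0x783
s_2 = InvRound(s_1, k_6) = 0x11D
s_3 = InvRound(s_2, k_5) = 0xCA9
s_4 = InvRound(s_3, k_4) = 0x605
s_5 = InvRound(s_4, k_3) = 0xC7E
s_6 = InvRound(s_5, k_2) = 0x690
s_7 = InvRound(s_6, k_1) = 0xF3B
s_8 = InvRound(s_7, k_0) = 0x241

0x241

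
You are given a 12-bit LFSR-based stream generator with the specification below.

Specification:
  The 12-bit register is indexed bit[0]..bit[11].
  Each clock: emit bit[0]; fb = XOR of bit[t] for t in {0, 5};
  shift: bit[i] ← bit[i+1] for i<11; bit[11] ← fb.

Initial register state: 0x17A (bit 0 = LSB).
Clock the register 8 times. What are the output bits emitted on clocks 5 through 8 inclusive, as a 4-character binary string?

1110

reg_0 = 0x17A
clock 1: out=0, reg = 0x8BD
clock 2: out=1, reg = 0x45E
clock 3: out=0, reg = 0x22F
clock 4: out=1, reg = 0x117
clock 5: out=1, reg = 0x88B
clock 6: out=1, reg = 0xC45
clock 7: out=1, reg = 0xE22
clock 8: out=0, reg = 0xF11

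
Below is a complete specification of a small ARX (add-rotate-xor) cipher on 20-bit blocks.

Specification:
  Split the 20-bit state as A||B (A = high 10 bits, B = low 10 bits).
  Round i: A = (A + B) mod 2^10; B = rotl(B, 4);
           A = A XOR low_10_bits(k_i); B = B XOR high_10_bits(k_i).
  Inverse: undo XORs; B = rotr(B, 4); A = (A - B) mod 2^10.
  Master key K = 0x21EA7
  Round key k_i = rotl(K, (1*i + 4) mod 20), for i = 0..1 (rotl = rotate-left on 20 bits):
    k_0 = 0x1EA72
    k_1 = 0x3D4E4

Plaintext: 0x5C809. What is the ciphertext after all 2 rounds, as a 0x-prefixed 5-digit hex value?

s_0 = plaintext = 0x5C809
s_1 = Round(s_0, k_0) = 0xC24EA
s_2 = Round(s_1, k_1) = 0xC5E56

0xC5E56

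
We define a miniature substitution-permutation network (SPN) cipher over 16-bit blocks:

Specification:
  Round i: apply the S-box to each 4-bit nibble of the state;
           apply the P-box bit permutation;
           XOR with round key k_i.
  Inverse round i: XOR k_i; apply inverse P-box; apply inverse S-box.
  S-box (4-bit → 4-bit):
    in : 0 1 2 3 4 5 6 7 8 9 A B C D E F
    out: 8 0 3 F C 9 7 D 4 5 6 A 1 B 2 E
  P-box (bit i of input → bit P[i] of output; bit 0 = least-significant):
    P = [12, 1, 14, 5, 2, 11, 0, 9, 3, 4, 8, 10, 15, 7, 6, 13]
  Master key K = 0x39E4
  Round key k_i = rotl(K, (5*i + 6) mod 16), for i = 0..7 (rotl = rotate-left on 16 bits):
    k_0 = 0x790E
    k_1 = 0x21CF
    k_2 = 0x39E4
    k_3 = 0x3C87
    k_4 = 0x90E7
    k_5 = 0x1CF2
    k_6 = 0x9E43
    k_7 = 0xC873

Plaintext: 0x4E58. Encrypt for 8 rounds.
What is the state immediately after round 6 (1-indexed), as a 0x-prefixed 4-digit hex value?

s_0 = plaintext = 0x4E58
s_1 = Round(s_0, k_0) = 0x1B5A
s_2 = Round(s_1, k_1) = 0x67D9
s_3 = Round(s_2, k_2) = 0xE628
s_4 = Round(s_3, k_3) = 0x751B
s_5 = Round(s_4, k_4) = 0x348D
s_6 = Round(s_5, k_5) = 0xA911
s_7 = Round(s_6, k_6) = 0x9F8B
s_8 = Round(s_7, k_7) = 0x4D00

0xA911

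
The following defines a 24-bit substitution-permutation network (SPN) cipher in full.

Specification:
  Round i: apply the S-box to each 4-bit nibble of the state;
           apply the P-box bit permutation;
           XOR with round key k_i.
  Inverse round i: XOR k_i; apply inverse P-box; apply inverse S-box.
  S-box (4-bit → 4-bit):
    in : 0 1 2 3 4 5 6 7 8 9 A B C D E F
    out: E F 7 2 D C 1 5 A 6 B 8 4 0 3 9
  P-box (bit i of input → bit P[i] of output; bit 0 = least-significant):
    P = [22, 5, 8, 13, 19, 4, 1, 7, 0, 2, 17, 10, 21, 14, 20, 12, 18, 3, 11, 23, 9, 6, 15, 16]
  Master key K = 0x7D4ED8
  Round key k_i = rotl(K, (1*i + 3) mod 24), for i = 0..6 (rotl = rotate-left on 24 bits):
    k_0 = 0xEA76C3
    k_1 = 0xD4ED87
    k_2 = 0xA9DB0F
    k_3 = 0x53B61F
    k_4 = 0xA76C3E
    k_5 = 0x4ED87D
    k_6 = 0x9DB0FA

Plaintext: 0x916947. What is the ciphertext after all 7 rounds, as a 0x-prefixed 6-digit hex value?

s_0 = plaintext = 0x916947
s_1 = Round(s_0, k_0) = 0x04FF0D
s_2 = Round(s_1, k_1) = 0x717154
s_3 = Round(s_2, k_2) = 0x5F7480
s_4 = Round(s_3, k_3) = 0xE413AE
s_5 = Round(s_4, k_4) = 0x5B36CA
s_6 = Round(s_5, k_5) = 0x8F385E
s_7 = Round(s_6, k_6) = 0x58F41C

0x58F41C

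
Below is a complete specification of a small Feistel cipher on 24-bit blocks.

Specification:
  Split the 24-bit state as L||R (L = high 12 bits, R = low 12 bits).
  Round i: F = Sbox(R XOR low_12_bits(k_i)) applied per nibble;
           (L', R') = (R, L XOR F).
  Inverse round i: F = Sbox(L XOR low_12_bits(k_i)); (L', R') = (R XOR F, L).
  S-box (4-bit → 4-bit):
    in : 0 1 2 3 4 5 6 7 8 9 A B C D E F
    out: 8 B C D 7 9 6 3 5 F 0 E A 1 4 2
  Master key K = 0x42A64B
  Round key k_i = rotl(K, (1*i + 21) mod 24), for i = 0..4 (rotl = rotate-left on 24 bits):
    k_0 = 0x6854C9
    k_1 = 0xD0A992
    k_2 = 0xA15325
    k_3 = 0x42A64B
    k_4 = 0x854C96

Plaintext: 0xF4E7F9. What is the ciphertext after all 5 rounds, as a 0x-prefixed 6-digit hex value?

0xE03EF1

s_0 = plaintext = 0xF4E7F9
s_1 = Round(s_0, k_0) = 0x7F9296
s_2 = Round(s_1, k_1) = 0x29697E
s_3 = Round(s_2, k_2) = 0x97E208
s_4 = Round(s_3, k_3) = 0x208E03
s_5 = Round(s_4, k_4) = 0xE03EF1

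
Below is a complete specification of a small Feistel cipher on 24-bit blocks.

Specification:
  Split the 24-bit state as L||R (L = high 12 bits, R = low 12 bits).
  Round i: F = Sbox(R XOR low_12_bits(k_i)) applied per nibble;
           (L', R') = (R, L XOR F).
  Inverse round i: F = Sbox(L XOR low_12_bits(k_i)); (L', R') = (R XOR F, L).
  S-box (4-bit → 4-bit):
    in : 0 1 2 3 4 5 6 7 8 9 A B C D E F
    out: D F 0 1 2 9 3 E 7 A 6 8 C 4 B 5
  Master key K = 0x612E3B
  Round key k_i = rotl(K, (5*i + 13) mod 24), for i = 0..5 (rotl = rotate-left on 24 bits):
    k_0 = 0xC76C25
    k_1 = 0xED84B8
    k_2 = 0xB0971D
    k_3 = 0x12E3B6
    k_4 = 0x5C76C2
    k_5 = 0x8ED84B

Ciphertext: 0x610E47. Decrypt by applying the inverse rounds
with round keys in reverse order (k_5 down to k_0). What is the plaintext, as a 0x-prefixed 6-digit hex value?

0x717C83

s_0 = ciphertext = 0x610E47
s_1 = InvRound(s_0, k_5) = 0x5DF610
s_2 = InvRound(s_1, k_4) = 0x7E45DF
s_3 = InvRound(s_2, k_3) = 0x74F7E4
s_4 = InvRound(s_3, k_2) = 0xA7474F
s_5 = InvRound(s_4, k_1) = 0xC83A74
s_6 = InvRound(s_5, k_0) = 0x717C83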